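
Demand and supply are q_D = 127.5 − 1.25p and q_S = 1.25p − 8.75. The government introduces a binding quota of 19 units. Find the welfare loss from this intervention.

In inverse form: demand p = 102 − 0.8q, supply p = 7 + 0.8q.
Competitive equilibrium: 102 − 0.8q = 7 + 0.8q → q* = 59.375, p* = 54.5.
At q = 19: demand price = 102 − 0.8·19 = 86.8; supply price = 7 + 0.8·19 = 22.2.
Δq = 59.375 − 19 = 40.375; wedge = 86.8 − 22.2 = 64.6.
The triangle = ½ × 40.375 × 64.6 = 1304.11.

1304.11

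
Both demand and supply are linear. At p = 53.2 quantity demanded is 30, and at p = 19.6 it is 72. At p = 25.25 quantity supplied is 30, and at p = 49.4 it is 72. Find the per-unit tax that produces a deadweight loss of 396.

Demand slope = (19.6 − 53.2)/(72 − 30) = −0.8, so p = 77.2 − 0.8q.
Supply slope = (49.4 − 25.25)/(72 − 30) = 0.575, so p = 8 + 0.575q.
Competitive equilibrium: 77.2 − 0.8q = 8 + 0.575q → q* = 50.3273, p* = 36.9382.
A tax t gives Δq = t/1.375 and wedge t, so DWL = t²/2.75.
t²/2.75 = 396 → t² = 1089 → t = 33.

33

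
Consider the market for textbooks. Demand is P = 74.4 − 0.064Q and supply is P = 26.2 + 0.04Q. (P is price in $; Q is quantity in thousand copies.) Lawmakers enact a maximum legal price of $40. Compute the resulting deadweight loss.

Competitive equilibrium: 74.4 − 0.064Q = 26.2 + 0.04Q → Q* = 463.4615, P* = 44.7385.
At the ceiling P = 40, quantity supplied = (40 − 26.2)/0.04 = 345.
Willingness to pay at Q' = 345: 74.4 − 0.064·345 = 52.32.
ΔQ = 463.4615 − 345 = 118.4615; wedge = 52.32 − 40 = 12.32.
The triangle = ½ × 118.4615 × 12.32 = $729.72 thousand.

$729.72 thousand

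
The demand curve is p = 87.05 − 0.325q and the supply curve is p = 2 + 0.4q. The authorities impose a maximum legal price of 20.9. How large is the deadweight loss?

1779.31

Competitive equilibrium: 87.05 − 0.325q = 2 + 0.4q → q* = 117.3103, p* = 48.9241.
At the ceiling p = 20.9, quantity supplied = (20.9 − 2)/0.4 = 47.25.
Willingness to pay at q' = 47.25: 87.05 − 0.325·47.25 = 71.6938.
Δq = 117.3103 − 47.25 = 70.0603; wedge = 71.6938 − 20.9 = 50.7938.
The triangle = ½ × 70.0603 × 50.7938 = 1779.31.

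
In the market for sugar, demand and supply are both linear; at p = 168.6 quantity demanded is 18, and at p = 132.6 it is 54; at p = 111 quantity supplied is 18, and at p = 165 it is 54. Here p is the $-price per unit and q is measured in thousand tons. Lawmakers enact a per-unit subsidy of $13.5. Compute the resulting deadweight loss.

$36.45 thousand

Demand slope = (132.6 − 168.6)/(54 − 18) = −1, so p = 186.6 − q.
Supply slope = (165 − 111)/(54 − 18) = 1.5, so p = 84 + 1.5q.
Competitive equilibrium: 186.6 − q = 84 + 1.5q → q* = 41.04, p* = 145.56.
The subsidy lowers effective supply by 13.5: p = 70.5 + 1.5q.
New quantity: 186.6 − q = 70.5 + 1.5q → q' = 46.44.
Overproduction Δq = 46.44 − 41.04 = 5.4; wedge = subsidy = 13.5.
DWL = ½ × 5.4 × 13.5 = $36.45 thousand.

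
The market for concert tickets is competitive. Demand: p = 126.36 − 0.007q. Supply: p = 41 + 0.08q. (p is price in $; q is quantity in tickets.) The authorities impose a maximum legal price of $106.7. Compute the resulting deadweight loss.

$1112.20

Competitive equilibrium: 126.36 − 0.007q = 41 + 0.08q → q* = 981.1494, p* = 119.492.
At the ceiling p = 106.7, quantity supplied = (106.7 − 41)/0.08 = 821.25.
Willingness to pay at q' = 821.25: 126.36 − 0.007·821.25 = 120.6113.
Δq = 981.1494 − 821.25 = 159.8994; wedge = 120.6113 − 106.7 = 13.9113.
The triangle = ½ × 159.8994 × 13.9113 = $1112.20.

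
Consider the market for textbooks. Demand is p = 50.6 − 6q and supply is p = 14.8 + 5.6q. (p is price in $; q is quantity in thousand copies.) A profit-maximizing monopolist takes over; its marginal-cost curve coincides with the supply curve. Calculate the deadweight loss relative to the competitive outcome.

$6.42 thousand

Competitive equilibrium: 50.6 − 6q = 14.8 + 5.6q → q* = 3.0862, p* = 32.0828.
Marginal revenue: MR = 50.6 − 12q. Set MR = MC: 50.6 − 12q = 14.8 + 5.6q → q_m = 2.0341.
Price p_m = 50.6 − 6·2.0341 = 38.3954; MC(q_m) = 14.8 + 5.6·2.0341 = 26.191.
Competitive q* = 3.0862, so Δq = 1.0521; wedge = 38.3954 − 26.191 = 12.2044.
The triangle = ½ × 1.0521 × 12.2044 = $6.42 thousand.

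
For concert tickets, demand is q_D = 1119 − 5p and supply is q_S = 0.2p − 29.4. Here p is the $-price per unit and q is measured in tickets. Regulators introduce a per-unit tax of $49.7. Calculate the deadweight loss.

$237.51

In inverse form: demand p = 223.8 − 0.2q, supply p = 147 + 5q.
Competitive equilibrium: 223.8 − 0.2q = 147 + 5q → q* = 14.7692, p* = 220.8462.
With the tax, the buyer price exceeds the seller price by 49.7: (223.8 − 0.2q) − (147 + 5q) = 49.7 → q' = 5.2115.
Δq = 14.7692 − 5.2115 = 9.5577; the wedge equals the tax, 49.7.
Welfare loss = ½ × 9.5577 × 49.7 = $237.51.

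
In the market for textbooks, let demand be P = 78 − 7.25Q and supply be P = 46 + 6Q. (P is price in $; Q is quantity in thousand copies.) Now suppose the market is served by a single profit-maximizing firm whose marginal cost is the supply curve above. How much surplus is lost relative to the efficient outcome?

Competitive equilibrium: 78 − 7.25Q = 46 + 6Q → Q* = 2.4151, P* = 60.4906.
Marginal revenue: MR = 78 − 14.5Q. Set MR = MC: 78 − 14.5Q = 46 + 6Q → Q_m = 1.561.
Price P_m = 78 − 7.25·1.561 = 66.6828; MC(Q_m) = 46 + 6·1.561 = 55.366.
Competitive Q* = 2.4151, so ΔQ = 0.8541; wedge = 66.6828 − 55.366 = 11.3168.
The triangle = ½ × 0.8541 × 11.3168 = $4.83 thousand.

$4.83 thousand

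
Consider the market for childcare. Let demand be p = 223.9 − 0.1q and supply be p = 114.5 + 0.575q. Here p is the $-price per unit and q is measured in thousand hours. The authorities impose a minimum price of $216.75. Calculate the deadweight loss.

$2768.74 thousand

Competitive equilibrium: 223.9 − 0.1q = 114.5 + 0.575q → q* = 162.0741, p* = 207.6926.
At the floor p = 216.75, quantity demanded = (223.9 − 216.75)/0.1 = 71.5.
Sellers' marginal cost at q' = 71.5: 114.5 + 0.575·71.5 = 155.6125.
Δq = 162.0741 − 71.5 = 90.5741; wedge = 216.75 − 155.6125 = 61.1375.
The triangle = ½ × 90.5741 × 61.1375 = $2768.74 thousand.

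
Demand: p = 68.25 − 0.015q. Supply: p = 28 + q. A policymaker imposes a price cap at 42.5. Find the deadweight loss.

321.14

Competitive equilibrium: 68.25 − 0.015q = 28 + q → q* = 39.6552, p* = 67.6552.
At the ceiling p = 42.5, quantity supplied = (42.5 − 28)/1 = 14.5.
Willingness to pay at q' = 14.5: 68.25 − 0.015·14.5 = 68.0325.
Δq = 39.6552 − 14.5 = 25.1552; wedge = 68.0325 − 42.5 = 25.5325.
Deadweight loss = ½ × 25.1552 × 25.5325 = 321.14.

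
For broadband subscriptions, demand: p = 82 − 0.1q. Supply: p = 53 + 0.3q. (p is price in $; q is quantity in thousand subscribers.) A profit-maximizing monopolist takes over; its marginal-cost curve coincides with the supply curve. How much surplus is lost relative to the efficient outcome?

Competitive equilibrium: 82 − 0.1q = 53 + 0.3q → q* = 72.5, p* = 74.75.
Marginal revenue: MR = 82 − 0.2q. Set MR = MC: 82 − 0.2q = 53 + 0.3q → q_m = 58.
Price p_m = 82 − 0.1·58 = 76.2; MC(q_m) = 53 + 0.3·58 = 70.4.
Competitive q* = 72.5, so Δq = 14.5; wedge = 76.2 − 70.4 = 5.8.
Welfare loss = ½ × 14.5 × 5.8 = $42.05 thousand.

$42.05 thousand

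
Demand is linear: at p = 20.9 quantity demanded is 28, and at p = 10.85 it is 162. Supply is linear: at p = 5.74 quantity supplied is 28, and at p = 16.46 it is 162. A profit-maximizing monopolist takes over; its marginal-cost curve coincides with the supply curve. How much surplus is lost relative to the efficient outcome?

Demand slope = (10.85 − 20.9)/(162 − 28) = −0.075, so p = 23 − 0.075q.
Supply slope = (16.46 − 5.74)/(162 − 28) = 0.08, so p = 3.5 + 0.08q.
Competitive equilibrium: 23 − 0.075q = 3.5 + 0.08q → q* = 125.8065, p* = 13.5645.
Marginal revenue: MR = 23 − 0.15q. Set MR = MC: 23 − 0.15q = 3.5 + 0.08q → q_m = 84.7826.
Price p_m = 23 − 0.075·84.7826 = 16.6413; MC(q_m) = 3.5 + 0.08·84.7826 = 10.2826.
Competitive q* = 125.8065, so Δq = 41.0239; wedge = 16.6413 − 10.2826 = 6.3587.
Deadweight loss = ½ × 41.0239 × 6.3587 = 130.43.

130.43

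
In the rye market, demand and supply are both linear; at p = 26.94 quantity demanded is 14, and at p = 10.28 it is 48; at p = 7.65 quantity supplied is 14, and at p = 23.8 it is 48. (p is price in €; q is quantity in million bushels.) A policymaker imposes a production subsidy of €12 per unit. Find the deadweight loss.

€74.61 million

Demand slope = (10.28 − 26.94)/(48 − 14) = −0.49, so p = 33.8 − 0.49q.
Supply slope = (23.8 − 7.65)/(48 − 14) = 0.475, so p = 1 + 0.475q.
Competitive equilibrium: 33.8 − 0.49q = 1 + 0.475q → q* = 33.9896, p* = 17.1451.
The subsidy lowers effective supply by 12: p = 0.475q − 11.
New quantity: 33.8 − 0.49q = 0.475q − 11 → q' = 46.4249.
Overproduction Δq = 46.4249 − 33.9896 = 12.4353; wedge = subsidy = 12.
Welfare loss = ½ × 12.4353 × 12 = €74.61 million.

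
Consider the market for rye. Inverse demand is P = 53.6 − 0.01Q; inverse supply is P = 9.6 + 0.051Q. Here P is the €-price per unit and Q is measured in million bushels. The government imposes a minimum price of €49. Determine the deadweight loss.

€2082.65 million

Competitive equilibrium: 53.6 − 0.01Q = 9.6 + 0.051Q → Q* = 721.3115, P* = 46.3869.
At the floor P = 49, quantity demanded = (53.6 − 49)/0.01 = 460.
Sellers' marginal cost at Q' = 460: 9.6 + 0.051·460 = 33.06.
ΔQ = 721.3115 − 460 = 261.3115; wedge = 49 − 33.06 = 15.94.
Deadweight loss = ½ × 261.3115 × 15.94 = €2082.65 million.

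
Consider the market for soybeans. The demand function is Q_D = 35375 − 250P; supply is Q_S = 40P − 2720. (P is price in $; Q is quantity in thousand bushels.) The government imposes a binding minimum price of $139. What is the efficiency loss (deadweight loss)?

$52868.80 thousand

In inverse form: demand P = 141.5 − 0.004Q, supply P = 68 + 0.025Q.
Competitive equilibrium: 141.5 − 0.004Q = 68 + 0.025Q → Q* = 2534.48276, P* = 131.36207.
At the floor P = 139, quantity demanded = (141.5 − 139)/0.004 = 625.
Sellers' marginal cost at Q' = 625: 68 + 0.025·625 = 83.625.
ΔQ = 2534.48276 − 625 = 1909.48276; wedge = 139 − 83.625 = 55.375.
The triangle = ½ × 1909.48276 × 55.375 = $52868.80 thousand.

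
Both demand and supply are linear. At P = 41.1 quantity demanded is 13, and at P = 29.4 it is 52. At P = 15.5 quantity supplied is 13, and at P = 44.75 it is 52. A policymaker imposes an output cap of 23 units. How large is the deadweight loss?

Demand slope = (29.4 − 41.1)/(52 − 13) = −0.3, so P = 45 − 0.3Q.
Supply slope = (44.75 − 15.5)/(52 − 13) = 0.75, so P = 5.75 + 0.75Q.
Competitive equilibrium: 45 − 0.3Q = 5.75 + 0.75Q → Q* = 37.381, P* = 33.7857.
At Q = 23: demand price = 45 − 0.3·23 = 38.1; supply price = 5.75 + 0.75·23 = 23.
ΔQ = 37.381 − 23 = 14.381; wedge = 38.1 − 23 = 15.1.
Deadweight loss = ½ × 14.381 × 15.1 = 108.58.

108.58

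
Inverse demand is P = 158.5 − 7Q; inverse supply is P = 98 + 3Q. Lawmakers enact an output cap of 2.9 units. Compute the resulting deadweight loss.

Competitive equilibrium: 158.5 − 7Q = 98 + 3Q → Q* = 6.05, P* = 116.15.
At Q = 2.9: demand price = 158.5 − 7·2.9 = 138.2; supply price = 98 + 3·2.9 = 106.7.
ΔQ = 6.05 − 2.9 = 3.15; wedge = 138.2 − 106.7 = 31.5.
Welfare loss = ½ × 3.15 × 31.5 = 49.61.

49.61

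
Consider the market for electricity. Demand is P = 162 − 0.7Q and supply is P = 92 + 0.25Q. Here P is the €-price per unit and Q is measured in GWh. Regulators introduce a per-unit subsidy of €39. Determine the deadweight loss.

Competitive equilibrium: 162 − 0.7Q = 92 + 0.25Q → Q* = 73.6842, P* = 110.4211.
The subsidy lowers effective supply by 39: P = 53 + 0.25Q.
New quantity: 162 − 0.7Q = 53 + 0.25Q → Q' = 114.7368.
Overproduction ΔQ = 114.7368 − 73.6842 = 41.0526; wedge = subsidy = 39.
DWL = ½ × 41.0526 × 39 = €800.53.

€800.53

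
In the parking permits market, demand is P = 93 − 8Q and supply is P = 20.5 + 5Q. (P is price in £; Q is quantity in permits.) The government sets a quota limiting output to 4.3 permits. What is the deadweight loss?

Competitive equilibrium: 93 − 8Q = 20.5 + 5Q → Q* = 5.5769, P* = 48.3846.
At Q = 4.3: demand price = 93 − 8·4.3 = 58.6; supply price = 20.5 + 5·4.3 = 42.
ΔQ = 5.5769 − 4.3 = 1.2769; wedge = 58.6 − 42 = 16.6.
Welfare loss = ½ × 1.2769 × 16.6 = £10.60.

£10.60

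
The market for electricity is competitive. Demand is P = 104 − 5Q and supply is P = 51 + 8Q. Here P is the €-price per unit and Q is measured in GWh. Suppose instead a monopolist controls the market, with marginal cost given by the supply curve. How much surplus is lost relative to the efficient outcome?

Competitive equilibrium: 104 − 5Q = 51 + 8Q → Q* = 4.0769, P* = 83.6154.
Marginal revenue: MR = 104 − 10Q. Set MR = MC: 104 − 10Q = 51 + 8Q → Q_m = 2.9444.
Price P_m = 104 − 5·2.9444 = 89.278; MC(Q_m) = 51 + 8·2.9444 = 74.5552.
Competitive Q* = 4.0769, so ΔQ = 1.1325; wedge = 89.278 − 74.5552 = 14.7228.
Deadweight loss = ½ × 1.1325 × 14.7228 = €8.34.

€8.34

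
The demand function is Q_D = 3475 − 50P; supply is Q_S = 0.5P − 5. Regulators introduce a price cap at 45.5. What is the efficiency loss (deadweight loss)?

In inverse form: demand P = 69.5 − 0.02Q, supply P = 10 + 2Q.
Competitive equilibrium: 69.5 − 0.02Q = 10 + 2Q → Q* = 29.4554, P* = 68.9109.
At the ceiling P = 45.5, quantity supplied = (45.5 − 10)/2 = 17.75.
Willingness to pay at Q' = 17.75: 69.5 − 0.02·17.75 = 69.145.
ΔQ = 29.4554 − 17.75 = 11.7054; wedge = 69.145 − 45.5 = 23.645.
Welfare loss = ½ × 11.7054 × 23.645 = 138.39.

138.39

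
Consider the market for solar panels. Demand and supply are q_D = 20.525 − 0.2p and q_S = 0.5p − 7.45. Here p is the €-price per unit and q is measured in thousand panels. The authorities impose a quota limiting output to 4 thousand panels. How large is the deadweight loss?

€254.79 thousand

In inverse form: demand p = 102.625 − 5q, supply p = 14.9 + 2q.
Competitive equilibrium: 102.625 − 5q = 14.9 + 2q → q* = 12.5321, p* = 39.9643.
At q = 4: demand price = 102.625 − 5·4 = 82.625; supply price = 14.9 + 2·4 = 22.9.
Δq = 12.5321 − 4 = 8.5321; wedge = 82.625 − 22.9 = 59.725.
Welfare loss = ½ × 8.5321 × 59.725 = €254.79 thousand.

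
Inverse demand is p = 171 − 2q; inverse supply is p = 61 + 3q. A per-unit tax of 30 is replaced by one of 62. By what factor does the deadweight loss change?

Competitive equilibrium: 171 − 2q = 61 + 3q → q* = 22, p* = 127.
For a per-unit tax t: Δq = t/5, so DWL = ½·t·(t/5) = t²/10.
At t = 30: DWL = 90. At t = 62: DWL = 384.4.
Ratio = (62/30)² = 4.271.

4.271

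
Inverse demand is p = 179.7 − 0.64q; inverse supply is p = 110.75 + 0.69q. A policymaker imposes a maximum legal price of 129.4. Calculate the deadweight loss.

409.43

Competitive equilibrium: 179.7 − 0.64q = 110.75 + 0.69q → q* = 51.8421, p* = 146.5211.
At the ceiling p = 129.4, quantity supplied = (129.4 − 110.75)/0.69 = 27.029.
Willingness to pay at q' = 27.029: 179.7 − 0.64·27.029 = 162.4014.
Δq = 51.8421 − 27.029 = 24.8131; wedge = 162.4014 − 129.4 = 33.0014.
DWL = ½ × 24.8131 × 33.0014 = 409.43.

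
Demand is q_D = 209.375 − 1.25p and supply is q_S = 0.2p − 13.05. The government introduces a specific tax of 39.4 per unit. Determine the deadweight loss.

In inverse form: demand p = 167.5 − 0.8q, supply p = 65.25 + 5q.
Competitive equilibrium: 167.5 − 0.8q = 65.25 + 5q → q* = 17.6293, p* = 153.3966.
With the tax, the buyer price exceeds the seller price by 39.4: (167.5 − 0.8q) − (65.25 + 5q) = 39.4 → q' = 10.8362.
Δq = 17.6293 − 10.8362 = 6.7931; the wedge equals the tax, 39.4.
Deadweight loss = ½ × 6.7931 × 39.4 = 133.82.

133.82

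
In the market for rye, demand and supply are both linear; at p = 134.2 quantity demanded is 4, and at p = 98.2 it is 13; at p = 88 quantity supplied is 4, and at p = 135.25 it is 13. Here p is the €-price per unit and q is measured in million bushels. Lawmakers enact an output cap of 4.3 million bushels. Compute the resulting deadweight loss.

Demand slope = (98.2 − 134.2)/(13 − 4) = −4, so p = 150.2 − 4q.
Supply slope = (135.25 − 88)/(13 − 4) = 5.25, so p = 67 + 5.25q.
Competitive equilibrium: 150.2 − 4q = 67 + 5.25q → q* = 8.9946, p* = 114.2216.
At q = 4.3: demand price = 150.2 − 4·4.3 = 133; supply price = 67 + 5.25·4.3 = 89.575.
Δq = 8.9946 − 4.3 = 4.6946; wedge = 133 − 89.575 = 43.425.
Welfare loss = ½ × 4.6946 × 43.425 = €101.93 million.

€101.93 million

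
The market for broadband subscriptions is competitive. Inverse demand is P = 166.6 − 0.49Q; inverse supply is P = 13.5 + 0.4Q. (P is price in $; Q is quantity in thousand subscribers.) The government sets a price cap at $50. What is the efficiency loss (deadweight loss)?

Competitive equilibrium: 166.6 − 0.49Q = 13.5 + 0.4Q → Q* = 172.0225, P* = 82.309.
At the ceiling P = 50, quantity supplied = (50 − 13.5)/0.4 = 91.25.
Willingness to pay at Q' = 91.25: 166.6 − 0.49·91.25 = 121.8875.
ΔQ = 172.0225 − 91.25 = 80.7725; wedge = 121.8875 − 50 = 71.8875.
DWL = ½ × 80.7725 × 71.8875 = $2903.27 thousand.

$2903.27 thousand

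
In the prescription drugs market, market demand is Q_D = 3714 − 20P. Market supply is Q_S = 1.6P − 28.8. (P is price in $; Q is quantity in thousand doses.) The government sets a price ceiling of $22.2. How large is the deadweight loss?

In inverse form: demand P = 185.7 − 0.05Q, supply P = 18 + 0.625Q.
Competitive equilibrium: 185.7 − 0.05Q = 18 + 0.625Q → Q* = 248.4444, P* = 173.2778.
At the ceiling P = 22.2, quantity supplied = (22.2 − 18)/0.625 = 6.72.
Willingness to pay at Q' = 6.72: 185.7 − 0.05·6.72 = 185.364.
ΔQ = 248.4444 − 6.72 = 241.7244; wedge = 185.364 − 22.2 = 163.164.
DWL = ½ × 241.7244 × 163.164 = $19720.36 thousand.

$19720.36 thousand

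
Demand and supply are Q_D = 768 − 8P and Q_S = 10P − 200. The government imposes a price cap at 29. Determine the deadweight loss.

6906.81

In inverse form: demand P = 96 − 0.125Q, supply P = 20 + 0.1Q.
Competitive equilibrium: 96 − 0.125Q = 20 + 0.1Q → Q* = 337.7778, P* = 53.7778.
At the ceiling P = 29, quantity supplied = (29 − 20)/0.1 = 90.
Willingness to pay at Q' = 90: 96 − 0.125·90 = 84.75.
ΔQ = 337.7778 − 90 = 247.7778; wedge = 84.75 − 29 = 55.75.
Welfare loss = ½ × 247.7778 × 55.75 = 6906.81.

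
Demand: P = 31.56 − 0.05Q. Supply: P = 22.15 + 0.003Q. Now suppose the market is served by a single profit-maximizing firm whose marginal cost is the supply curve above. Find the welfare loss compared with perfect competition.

Competitive equilibrium: 31.56 − 0.05Q = 22.15 + 0.003Q → Q* = 177.5472, P* = 22.6826.
Marginal revenue: MR = 31.56 − 0.1Q. Set MR = MC: 31.56 − 0.1Q = 22.15 + 0.003Q → Q_m = 91.3592.
Price P_m = 31.56 − 0.05·91.3592 = 26.992; MC(Q_m) = 22.15 + 0.003·91.3592 = 22.4241.
Competitive Q* = 177.5472, so ΔQ = 86.188; wedge = 26.992 − 22.4241 = 4.5679.
The triangle = ½ × 86.188 × 4.5679 = 196.85.

196.85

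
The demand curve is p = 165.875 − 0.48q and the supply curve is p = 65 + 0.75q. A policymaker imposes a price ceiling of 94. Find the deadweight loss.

Competitive equilibrium: 165.875 − 0.48q = 65 + 0.75q → q* = 82.0122, p* = 126.5091.
At the ceiling p = 94, quantity supplied = (94 − 65)/0.75 = 38.6667.
Willingness to pay at q' = 38.6667: 165.875 − 0.48·38.6667 = 147.315.
Δq = 82.0122 − 38.6667 = 43.3455; wedge = 147.315 − 94 = 53.315.
DWL = ½ × 43.3455 × 53.315 = 1155.48.

1155.48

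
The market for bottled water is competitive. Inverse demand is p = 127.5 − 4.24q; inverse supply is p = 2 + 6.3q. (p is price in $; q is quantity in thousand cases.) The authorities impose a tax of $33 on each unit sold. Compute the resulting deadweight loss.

Competitive equilibrium: 127.5 − 4.24q = 2 + 6.3q → q* = 11.907, p* = 77.0142.
With the tax, the buyer price exceeds the seller price by 33: (127.5 − 4.24q) − (2 + 6.3q) = 33 → q' = 8.7761.
Δq = 11.907 − 8.7761 = 3.1309; the wedge equals the tax, 33.
The triangle = ½ × 3.1309 × 33 = $51.66 thousand.

$51.66 thousand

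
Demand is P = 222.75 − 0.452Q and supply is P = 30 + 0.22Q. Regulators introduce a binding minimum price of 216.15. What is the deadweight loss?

Competitive equilibrium: 222.75 − 0.452Q = 30 + 0.22Q → Q* = 286.8304, P* = 93.1027.
At the floor P = 216.15, quantity demanded = (222.75 − 216.15)/0.452 = 14.6018.
Sellers' marginal cost at Q' = 14.6018: 30 + 0.22·14.6018 = 33.2124.
ΔQ = 286.8304 − 14.6018 = 272.2286; wedge = 216.15 − 33.2124 = 182.9376.
The triangle = ½ × 272.2286 × 182.9376 = 24900.42.

24900.42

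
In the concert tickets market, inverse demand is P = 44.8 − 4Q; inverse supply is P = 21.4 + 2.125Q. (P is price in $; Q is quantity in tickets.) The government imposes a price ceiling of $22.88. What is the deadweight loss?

$29.89

Competitive equilibrium: 44.8 − 4Q = 21.4 + 2.125Q → Q* = 3.8204, P* = 29.5184.
At the ceiling P = 22.88, quantity supplied = (22.88 − 21.4)/2.125 = 0.6965.
Willingness to pay at Q' = 0.6965: 44.8 − 4·0.6965 = 42.014.
ΔQ = 3.8204 − 0.6965 = 3.1239; wedge = 42.014 − 22.88 = 19.134.
Deadweight loss = ½ × 3.1239 × 19.134 = $29.89.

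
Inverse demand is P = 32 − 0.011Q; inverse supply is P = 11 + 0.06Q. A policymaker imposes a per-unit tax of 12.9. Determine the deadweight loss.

1171.90

Competitive equilibrium: 32 − 0.011Q = 11 + 0.06Q → Q* = 295.7746, P* = 28.7465.
With the tax, the buyer price exceeds the seller price by 12.9: (32 − 0.011Q) − (11 + 0.06Q) = 12.9 → Q' = 114.0845.
ΔQ = 295.7746 − 114.0845 = 181.6901; the wedge equals the tax, 12.9.
Deadweight loss = ½ × 181.6901 × 12.9 = 1171.90.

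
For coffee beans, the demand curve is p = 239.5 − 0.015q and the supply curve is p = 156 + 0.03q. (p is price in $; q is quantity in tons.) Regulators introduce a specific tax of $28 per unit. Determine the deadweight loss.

Competitive equilibrium: 239.5 − 0.015q = 156 + 0.03q → q* = 1855.5556, p* = 211.6667.
With the tax, the buyer price exceeds the seller price by 28: (239.5 − 0.015q) − (156 + 0.03q) = 28 → q' = 1233.3333.
Δq = 1855.5556 − 1233.3333 = 622.2223; the wedge equals the tax, 28.
DWL = ½ × 622.2223 × 28 = $8711.11.

$8711.11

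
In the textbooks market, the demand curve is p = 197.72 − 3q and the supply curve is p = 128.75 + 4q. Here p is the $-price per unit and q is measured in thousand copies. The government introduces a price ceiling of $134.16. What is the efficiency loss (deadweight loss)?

$252.90 thousand

Competitive equilibrium: 197.72 − 3q = 128.75 + 4q → q* = 9.8529, p* = 168.1614.
At the ceiling p = 134.16, quantity supplied = (134.16 − 128.75)/4 = 1.3525.
Willingness to pay at q' = 1.3525: 197.72 − 3·1.3525 = 193.6625.
Δq = 9.8529 − 1.3525 = 8.5004; wedge = 193.6625 − 134.16 = 59.5025.
DWL = ½ × 8.5004 × 59.5025 = $252.90 thousand.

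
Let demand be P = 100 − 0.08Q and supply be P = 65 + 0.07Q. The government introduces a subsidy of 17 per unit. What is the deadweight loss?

963.33

Competitive equilibrium: 100 − 0.08Q = 65 + 0.07Q → Q* = 233.3333, P* = 81.3333.
The subsidy lowers effective supply by 17: P = 48 + 0.07Q.
New quantity: 100 − 0.08Q = 48 + 0.07Q → Q' = 346.6667.
Overproduction ΔQ = 346.6667 − 233.3333 = 113.3334; wedge = subsidy = 17.
Deadweight loss = ½ × 113.3334 × 17 = 963.33.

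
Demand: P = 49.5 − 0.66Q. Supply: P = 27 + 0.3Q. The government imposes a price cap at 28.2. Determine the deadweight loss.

181.35

Competitive equilibrium: 49.5 − 0.66Q = 27 + 0.3Q → Q* = 23.4375, P* = 34.0313.
At the ceiling P = 28.2, quantity supplied = (28.2 − 27)/0.3 = 4.
Willingness to pay at Q' = 4: 49.5 − 0.66·4 = 46.86.
ΔQ = 23.4375 − 4 = 19.4375; wedge = 46.86 − 28.2 = 18.66.
DWL = ½ × 19.4375 × 18.66 = 181.35.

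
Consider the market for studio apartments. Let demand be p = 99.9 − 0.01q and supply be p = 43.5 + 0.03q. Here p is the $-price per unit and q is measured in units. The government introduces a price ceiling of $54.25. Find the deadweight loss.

Competitive equilibrium: 99.9 − 0.01q = 43.5 + 0.03q → q* = 1410, p* = 85.8.
At the ceiling p = 54.25, quantity supplied = (54.25 − 43.5)/0.03 = 358.33333.
Willingness to pay at q' = 358.33333: 99.9 − 0.01·358.33333 = 96.31667.
Δq = 1410 − 358.33333 = 1051.66667; wedge = 96.31667 − 54.25 = 42.06667.
Deadweight loss = ½ × 1051.66667 × 42.06667 = $22120.06.

$22120.06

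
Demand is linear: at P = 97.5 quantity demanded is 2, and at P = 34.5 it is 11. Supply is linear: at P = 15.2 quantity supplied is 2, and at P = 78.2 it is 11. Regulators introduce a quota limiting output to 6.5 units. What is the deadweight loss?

Demand slope = (34.5 − 97.5)/(11 − 2) = −7, so P = 111.5 − 7Q.
Supply slope = (78.2 − 15.2)/(11 − 2) = 7, so P = 1.2 + 7Q.
Competitive equilibrium: 111.5 − 7Q = 1.2 + 7Q → Q* = 7.8786, P* = 56.35.
At Q = 6.5: demand price = 111.5 − 7·6.5 = 66; supply price = 1.2 + 7·6.5 = 46.7.
ΔQ = 7.8786 − 6.5 = 1.3786; wedge = 66 − 46.7 = 19.3.
Deadweight loss = ½ × 1.3786 × 19.3 = 13.30.

13.30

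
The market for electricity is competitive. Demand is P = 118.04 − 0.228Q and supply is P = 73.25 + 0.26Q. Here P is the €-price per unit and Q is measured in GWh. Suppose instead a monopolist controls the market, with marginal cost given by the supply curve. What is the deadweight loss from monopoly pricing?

Competitive equilibrium: 118.04 − 0.228Q = 73.25 + 0.26Q → Q* = 91.7828, P* = 97.1135.
Marginal revenue: MR = 118.04 − 0.456Q. Set MR = MC: 118.04 − 0.456Q = 73.25 + 0.26Q → Q_m = 62.5559.
Price P_m = 118.04 − 0.228·62.5559 = 103.7773; MC(Q_m) = 73.25 + 0.26·62.5559 = 89.5145.
Competitive Q* = 91.7828, so ΔQ = 29.2269; wedge = 103.7773 − 89.5145 = 14.2628.
The triangle = ½ × 29.2269 × 14.2628 = €208.43.

€208.43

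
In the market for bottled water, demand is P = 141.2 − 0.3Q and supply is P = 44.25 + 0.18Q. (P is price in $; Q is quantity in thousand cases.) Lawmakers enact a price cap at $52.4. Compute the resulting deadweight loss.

Competitive equilibrium: 141.2 − 0.3Q = 44.25 + 0.18Q → Q* = 201.9792, P* = 80.6063.
At the ceiling P = 52.4, quantity supplied = (52.4 − 44.25)/0.18 = 45.2778.
Willingness to pay at Q' = 45.2778: 141.2 − 0.3·45.2778 = 127.6167.
ΔQ = 201.9792 − 45.2778 = 156.7014; wedge = 127.6167 − 52.4 = 75.2167.
The triangle = ½ × 156.7014 × 75.2167 = $5893.28 thousand.

$5893.28 thousand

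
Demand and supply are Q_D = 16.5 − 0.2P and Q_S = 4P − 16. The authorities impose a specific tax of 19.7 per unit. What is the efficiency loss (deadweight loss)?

In inverse form: demand P = 82.5 − 5Q, supply P = 4 + 0.25Q.
Competitive equilibrium: 82.5 − 5Q = 4 + 0.25Q → Q* = 14.9524, P* = 7.7381.
With the tax, the buyer price exceeds the seller price by 19.7: (82.5 − 5Q) − (4 + 0.25Q) = 19.7 → Q' = 11.2.
ΔQ = 14.9524 − 11.2 = 3.7524; the wedge equals the tax, 19.7.
DWL = ½ × 3.7524 × 19.7 = 36.96.

36.96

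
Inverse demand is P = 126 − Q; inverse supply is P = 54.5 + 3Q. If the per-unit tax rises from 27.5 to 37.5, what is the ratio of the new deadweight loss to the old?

Competitive equilibrium: 126 − Q = 54.5 + 3Q → Q* = 17.875, P* = 108.125.
For a per-unit tax t: ΔQ = t/4, so DWL = ½·t·(t/4) = t²/8.
At t = 27.5: DWL = 94.531. At t = 37.5: DWL = 175.781.
Ratio = (37.5/27.5)² = 1.860.

1.860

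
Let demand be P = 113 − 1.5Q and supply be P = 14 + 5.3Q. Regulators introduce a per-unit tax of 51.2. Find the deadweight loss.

Competitive equilibrium: 113 − 1.5Q = 14 + 5.3Q → Q* = 14.5588, P* = 91.1618.
With the tax, the buyer price exceeds the seller price by 51.2: (113 − 1.5Q) − (14 + 5.3Q) = 51.2 → Q' = 7.0294.
ΔQ = 14.5588 − 7.0294 = 7.5294; the wedge equals the tax, 51.2.
Welfare loss = ½ × 7.5294 × 51.2 = 192.75.

192.75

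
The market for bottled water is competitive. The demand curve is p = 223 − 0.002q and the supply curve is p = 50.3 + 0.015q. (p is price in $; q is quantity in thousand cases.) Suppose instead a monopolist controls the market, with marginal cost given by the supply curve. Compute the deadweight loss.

$9719.83 thousand

Competitive equilibrium: 223 − 0.002q = 50.3 + 0.015q → q* = 10158.823529, p* = 202.682353.
Marginal revenue: MR = 223 − 0.004q. Set MR = MC: 223 − 0.004q = 50.3 + 0.015q → q_m = 9089.473684.
Price p_m = 223 − 0.002·9089.473684 = 204.821053; MC(q_m) = 50.3 + 0.015·9089.473684 = 186.642105.
Competitive q* = 10158.823529, so Δq = 1069.349845; wedge = 204.821053 − 186.642105 = 18.178948.
Deadweight loss = ½ × 1069.349845 × 18.178948 = $9719.83 thousand.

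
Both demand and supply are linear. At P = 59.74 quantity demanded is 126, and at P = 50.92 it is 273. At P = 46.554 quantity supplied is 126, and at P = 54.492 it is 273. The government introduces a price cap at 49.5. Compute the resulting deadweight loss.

212.87

Demand slope = (50.92 − 59.74)/(273 − 126) = −0.06, so P = 67.3 − 0.06Q.
Supply slope = (54.492 − 46.554)/(273 − 126) = 0.054, so P = 39.75 + 0.054Q.
Competitive equilibrium: 67.3 − 0.06Q = 39.75 + 0.054Q → Q* = 241.6667, P* = 52.8.
At the ceiling P = 49.5, quantity supplied = (49.5 − 39.75)/0.054 = 180.5556.
Willingness to pay at Q' = 180.5556: 67.3 − 0.06·180.5556 = 56.4667.
ΔQ = 241.6667 − 180.5556 = 61.1111; wedge = 56.4667 − 49.5 = 6.9667.
Deadweight loss = ½ × 61.1111 × 6.9667 = 212.87.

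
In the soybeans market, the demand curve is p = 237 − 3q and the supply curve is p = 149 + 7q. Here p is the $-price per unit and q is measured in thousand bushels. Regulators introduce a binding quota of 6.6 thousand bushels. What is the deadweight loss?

$24.20 thousand

Competitive equilibrium: 237 − 3q = 149 + 7q → q* = 8.8, p* = 210.6.
At q = 6.6: demand price = 237 − 3·6.6 = 217.2; supply price = 149 + 7·6.6 = 195.2.
Δq = 8.8 − 6.6 = 2.2; wedge = 217.2 − 195.2 = 22.
Deadweight loss = ½ × 2.2 × 22 = $24.20 thousand.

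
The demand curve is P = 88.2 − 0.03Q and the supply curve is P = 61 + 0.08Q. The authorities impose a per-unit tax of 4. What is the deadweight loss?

Competitive equilibrium: 88.2 − 0.03Q = 61 + 0.08Q → Q* = 247.2727, P* = 80.7818.
With the tax, the buyer price exceeds the seller price by 4: (88.2 − 0.03Q) − (61 + 0.08Q) = 4 → Q' = 210.9091.
ΔQ = 247.2727 − 210.9091 = 36.3636; the wedge equals the tax, 4.
The triangle = ½ × 36.3636 × 4 = 72.73.

72.73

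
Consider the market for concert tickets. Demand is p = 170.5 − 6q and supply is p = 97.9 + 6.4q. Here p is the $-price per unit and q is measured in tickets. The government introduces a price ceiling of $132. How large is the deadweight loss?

Competitive equilibrium: 170.5 − 6q = 97.9 + 6.4q → q* = 5.8548, p* = 135.371.
At the ceiling p = 132, quantity supplied = (132 − 97.9)/6.4 = 5.3281.
Willingness to pay at q' = 5.3281: 170.5 − 6·5.3281 = 138.5314.
Δq = 5.8548 − 5.3281 = 0.5267; wedge = 138.5314 − 132 = 6.5314.
Deadweight loss = ½ × 0.5267 × 6.5314 = $1.72.

$1.72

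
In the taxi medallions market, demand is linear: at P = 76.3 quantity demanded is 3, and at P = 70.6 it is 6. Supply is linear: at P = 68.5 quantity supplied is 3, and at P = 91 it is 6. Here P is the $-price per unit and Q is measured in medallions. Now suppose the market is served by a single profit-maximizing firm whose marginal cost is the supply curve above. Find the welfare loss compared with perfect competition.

Demand slope = (70.6 − 76.3)/(6 − 3) = −1.9, so P = 82 − 1.9Q.
Supply slope = (91 − 68.5)/(6 − 3) = 7.5, so P = 46 + 7.5Q.
Competitive equilibrium: 82 − 1.9Q = 46 + 7.5Q → Q* = 3.8298, P* = 74.7234.
Marginal revenue: MR = 82 − 3.8Q. Set MR = MC: 82 − 3.8Q = 46 + 7.5Q → Q_m = 3.1858.
Price P_m = 82 − 1.9·3.1858 = 75.947; MC(Q_m) = 46 + 7.5·3.1858 = 69.8935.
Competitive Q* = 3.8298, so ΔQ = 0.644; wedge = 75.947 − 69.8935 = 6.0535.
DWL = ½ × 0.644 × 6.0535 = $1.95.

$1.95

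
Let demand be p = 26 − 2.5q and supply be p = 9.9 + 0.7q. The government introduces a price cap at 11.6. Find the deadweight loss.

10.84

Competitive equilibrium: 26 − 2.5q = 9.9 + 0.7q → q* = 5.0313, p* = 13.4219.
At the ceiling p = 11.6, quantity supplied = (11.6 − 9.9)/0.7 = 2.4286.
Willingness to pay at q' = 2.4286: 26 − 2.5·2.4286 = 19.9285.
Δq = 5.0313 − 2.4286 = 2.6027; wedge = 19.9285 − 11.6 = 8.3285.
DWL = ½ × 2.6027 × 8.3285 = 10.84.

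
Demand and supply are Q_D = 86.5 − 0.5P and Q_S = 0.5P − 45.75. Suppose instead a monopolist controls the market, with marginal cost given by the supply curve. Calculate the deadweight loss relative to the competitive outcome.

In inverse form: demand P = 173 − 2Q, supply P = 91.5 + 2Q.
Competitive equilibrium: 173 − 2Q = 91.5 + 2Q → Q* = 20.375, P* = 132.25.
Marginal revenue: MR = 173 − 4Q. Set MR = MC: 173 − 4Q = 91.5 + 2Q → Q_m = 13.5833.
Price P_m = 173 − 2·13.5833 = 145.8334; MC(Q_m) = 91.5 + 2·13.5833 = 118.6666.
Competitive Q* = 20.375, so ΔQ = 6.7917; wedge = 145.8334 − 118.6666 = 27.1668.
Welfare loss = ½ × 6.7917 × 27.1668 = 92.25.

92.25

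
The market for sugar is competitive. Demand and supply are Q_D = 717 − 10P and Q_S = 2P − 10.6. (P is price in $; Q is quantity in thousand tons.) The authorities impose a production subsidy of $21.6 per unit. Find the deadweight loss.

$388.80 thousand

In inverse form: demand P = 71.7 − 0.1Q, supply P = 5.3 + 0.5Q.
Competitive equilibrium: 71.7 − 0.1Q = 5.3 + 0.5Q → Q* = 110.6667, P* = 60.6333.
The subsidy lowers effective supply by 21.6: P = 0.5Q − 16.3.
New quantity: 71.7 − 0.1Q = 0.5Q − 16.3 → Q' = 146.6667.
Overproduction ΔQ = 146.6667 − 110.6667 = 36; wedge = subsidy = 21.6.
Deadweight loss = ½ × 36 × 21.6 = $388.80 thousand.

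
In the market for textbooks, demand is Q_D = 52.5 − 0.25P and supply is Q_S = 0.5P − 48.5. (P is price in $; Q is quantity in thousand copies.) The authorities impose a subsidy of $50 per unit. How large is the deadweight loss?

$208.33 thousand

In inverse form: demand P = 210 − 4Q, supply P = 97 + 2Q.
Competitive equilibrium: 210 − 4Q = 97 + 2Q → Q* = 18.83333, P* = 134.66667.
The subsidy lowers effective supply by 50: P = 47 + 2Q.
New quantity: 210 − 4Q = 47 + 2Q → Q' = 27.16667.
Overproduction ΔQ = 27.16667 − 18.83333 = 8.33334; wedge = subsidy = 50.
Welfare loss = ½ × 8.33334 × 50 = $208.33 thousand.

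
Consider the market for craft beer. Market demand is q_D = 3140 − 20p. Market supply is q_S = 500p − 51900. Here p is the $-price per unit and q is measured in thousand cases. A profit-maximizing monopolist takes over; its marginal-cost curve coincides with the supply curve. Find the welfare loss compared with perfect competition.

In inverse form: demand p = 157 − 0.05q, supply p = 103.8 + 0.002q.
Competitive equilibrium: 157 − 0.05q = 103.8 + 0.002q → q* = 1023.07692, p* = 105.84615.
Marginal revenue: MR = 157 − 0.1q. Set MR = MC: 157 − 0.1q = 103.8 + 0.002q → q_m = 521.56863.
Price p_m = 157 − 0.05·521.56863 = 130.92157; MC(q_m) = 103.8 + 0.002·521.56863 = 104.84314.
Competitive q* = 1023.07692, so Δq = 501.50829; wedge = 130.92157 − 104.84314 = 26.07843.
The triangle = ½ × 501.50829 × 26.07843 = $6539.27 thousand.

$6539.27 thousand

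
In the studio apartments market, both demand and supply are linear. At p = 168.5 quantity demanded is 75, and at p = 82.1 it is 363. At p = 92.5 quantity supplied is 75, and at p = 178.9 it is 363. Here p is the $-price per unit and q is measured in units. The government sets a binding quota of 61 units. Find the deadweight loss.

Demand slope = (82.1 − 168.5)/(363 − 75) = −0.3, so p = 191 − 0.3q.
Supply slope = (178.9 − 92.5)/(363 − 75) = 0.3, so p = 70 + 0.3q.
Competitive equilibrium: 191 − 0.3q = 70 + 0.3q → q* = 201.6667, p* = 130.5.
At q = 61: demand price = 191 − 0.3·61 = 172.7; supply price = 70 + 0.3·61 = 88.3.
Δq = 201.6667 − 61 = 140.6667; wedge = 172.7 − 88.3 = 84.4.
Welfare loss = ½ × 140.6667 × 84.4 = $5936.13.

$5936.13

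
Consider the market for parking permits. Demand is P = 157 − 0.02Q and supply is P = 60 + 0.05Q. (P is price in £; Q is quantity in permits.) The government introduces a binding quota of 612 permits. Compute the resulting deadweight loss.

£20952.18

Competitive equilibrium: 157 − 0.02Q = 60 + 0.05Q → Q* = 1385.7143, P* = 129.2857.
At Q = 612: demand price = 157 − 0.02·612 = 144.76; supply price = 60 + 0.05·612 = 90.6.
ΔQ = 1385.7143 − 612 = 773.7143; wedge = 144.76 − 90.6 = 54.16.
Deadweight loss = ½ × 773.7143 × 54.16 = £20952.18.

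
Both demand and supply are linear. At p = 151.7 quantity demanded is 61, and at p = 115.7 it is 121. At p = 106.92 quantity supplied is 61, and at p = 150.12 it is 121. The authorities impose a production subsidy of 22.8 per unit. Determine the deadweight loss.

196.91

Demand slope = (115.7 − 151.7)/(121 − 61) = −0.6, so p = 188.3 − 0.6q.
Supply slope = (150.12 − 106.92)/(121 − 61) = 0.72, so p = 63 + 0.72q.
Competitive equilibrium: 188.3 − 0.6q = 63 + 0.72q → q* = 94.9242, p* = 131.3455.
The subsidy lowers effective supply by 22.8: p = 40.2 + 0.72q.
New quantity: 188.3 − 0.6q = 40.2 + 0.72q → q' = 112.197.
Overproduction Δq = 112.197 − 94.9242 = 17.2728; wedge = subsidy = 22.8.
The triangle = ½ × 17.2728 × 22.8 = 196.91.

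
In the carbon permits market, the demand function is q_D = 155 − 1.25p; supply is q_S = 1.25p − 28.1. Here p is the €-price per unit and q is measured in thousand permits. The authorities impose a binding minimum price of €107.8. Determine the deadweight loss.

In inverse form: demand p = 124 − 0.8q, supply p = 22.48 + 0.8q.
Competitive equilibrium: 124 − 0.8q = 22.48 + 0.8q → q* = 63.45, p* = 73.24.
At the floor p = 107.8, quantity demanded = (124 − 107.8)/0.8 = 20.25.
Sellers' marginal cost at q' = 20.25: 22.48 + 0.8·20.25 = 38.68.
Δq = 63.45 − 20.25 = 43.2; wedge = 107.8 − 38.68 = 69.12.
Welfare loss = ½ × 43.2 × 69.12 = €1492.992 thousand.

€1492.992 thousand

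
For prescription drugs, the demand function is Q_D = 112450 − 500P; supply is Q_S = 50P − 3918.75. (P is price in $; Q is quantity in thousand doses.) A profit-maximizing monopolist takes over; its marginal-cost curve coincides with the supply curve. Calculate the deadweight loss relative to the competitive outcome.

In inverse form: demand P = 224.9 − 0.002Q, supply P = 78.375 + 0.02Q.
Competitive equilibrium: 224.9 − 0.002Q = 78.375 + 0.02Q → Q* = 6660.227273, P* = 211.579545.
Marginal revenue: MR = 224.9 − 0.004Q. Set MR = MC: 224.9 − 0.004Q = 78.375 + 0.02Q → Q_m = 6105.208333.
Price P_m = 224.9 − 0.002·6105.208333 = 212.689583; MC(Q_m) = 78.375 + 0.02·6105.208333 = 200.479167.
Competitive Q* = 6660.227273, so ΔQ = 555.01894; wedge = 212.689583 − 200.479167 = 12.210416.
DWL = ½ × 555.01894 × 12.210416 = $3388.51 thousand.

$3388.51 thousand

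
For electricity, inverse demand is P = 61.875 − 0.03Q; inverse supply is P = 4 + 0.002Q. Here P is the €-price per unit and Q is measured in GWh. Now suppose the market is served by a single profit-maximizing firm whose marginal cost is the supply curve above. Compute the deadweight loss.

€12253.53

Competitive equilibrium: 61.875 − 0.03Q = 4 + 0.002Q → Q* = 1808.59375, P* = 7.61719.
Marginal revenue: MR = 61.875 − 0.06Q. Set MR = MC: 61.875 − 0.06Q = 4 + 0.002Q → Q_m = 933.46774.
Price P_m = 61.875 − 0.03·933.46774 = 33.87097; MC(Q_m) = 4 + 0.002·933.46774 = 5.86694.
Competitive Q* = 1808.59375, so ΔQ = 875.12601; wedge = 33.87097 − 5.86694 = 28.00403.
Deadweight loss = ½ × 875.12601 × 28.00403 = €12253.53.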